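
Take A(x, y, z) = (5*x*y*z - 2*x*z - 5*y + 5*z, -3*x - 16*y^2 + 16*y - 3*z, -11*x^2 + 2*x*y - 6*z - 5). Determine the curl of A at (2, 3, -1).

(∇×A)₁ = ∂A₃/∂y − ∂A₂/∂z = 2*x + 3
(∇×A)₂ = ∂A₁/∂z − ∂A₃/∂x = 5*x*y + 20*x - 2*y + 5
(∇×A)₃ = ∂A₂/∂x − ∂A₁/∂y = -5*x*z + 2
∇×A = (2*x + 3, 5*x*y + 20*x - 2*y + 5, -5*x*z + 2)
At (2, 3, -1): (7, 69, 12).

(7, 69, 12)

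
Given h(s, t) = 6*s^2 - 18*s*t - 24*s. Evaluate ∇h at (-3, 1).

∂h/∂s = 12*s - 18*t - 24
∂h/∂t = -18*s
∇h = (12*s - 18*t - 24, -18*s)
At (-3, 1): (-78, 54).

(-78, 54)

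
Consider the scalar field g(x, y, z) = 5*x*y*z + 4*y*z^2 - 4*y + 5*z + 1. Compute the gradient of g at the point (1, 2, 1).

∂g/∂x = 5*y*z
∂g/∂y = 5*x*z + 4*z^2 - 4
∂g/∂z = 5*x*y + 8*y*z + 5
∇g = (5*y*z, 5*x*z + 4*z^2 - 4, 5*x*y + 8*y*z + 5)
At (1, 2, 1): (10, 5, 31).

(10, 5, 31)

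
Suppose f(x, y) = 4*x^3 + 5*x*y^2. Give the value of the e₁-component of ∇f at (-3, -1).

113

(∇f)_1 = ∂f/∂x = 12*x^2 + 5*y^2
At (-3, -1): 113.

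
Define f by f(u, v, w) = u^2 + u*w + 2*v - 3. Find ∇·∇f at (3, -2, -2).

∂²f/∂u² = 2
∂²f/∂v² = 0
∂²f/∂w² = 0
∇²f = 2
At (3, -2, -2): 2.

2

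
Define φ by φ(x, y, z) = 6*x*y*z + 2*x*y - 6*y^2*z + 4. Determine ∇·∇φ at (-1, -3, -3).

∂²φ/∂x² = 0
∂²φ/∂y² = -12*z
∂²φ/∂z² = 0
∇²φ = -12*z
At (-1, -3, -3): 36.

36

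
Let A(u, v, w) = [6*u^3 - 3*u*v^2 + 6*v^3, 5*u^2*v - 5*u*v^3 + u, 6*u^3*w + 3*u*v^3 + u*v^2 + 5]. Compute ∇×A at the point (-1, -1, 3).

(-7, -52, 4)

(∇×A)₁ = ∂A₃/∂v − ∂A₂/∂w = 9*u*v^2 + 2*u*v
(∇×A)₂ = ∂A₁/∂w − ∂A₃/∂u = -18*u^2*w - 3*v^3 - v^2
(∇×A)₃ = ∂A₂/∂u − ∂A₁/∂v = 16*u*v - 5*v^3 - 18*v^2 + 1
∇×A = (9*u*v^2 + 2*u*v, -18*u^2*w - 3*v^3 - v^2, 16*u*v - 5*v^3 - 18*v^2 + 1)
At (-1, -1, 3): (-7, -52, 4).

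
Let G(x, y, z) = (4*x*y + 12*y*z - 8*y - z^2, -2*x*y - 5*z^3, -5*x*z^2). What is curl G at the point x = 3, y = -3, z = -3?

(135, 15, 38)

(∇×G)₁ = ∂G₃/∂y − ∂G₂/∂z = 15*z^2
(∇×G)₂ = ∂G₁/∂z − ∂G₃/∂x = 12*y + 5*z^2 - 2*z
(∇×G)₃ = ∂G₂/∂x − ∂G₁/∂y = -4*x - 2*y - 12*z + 8
∇×G = (15*z^2, 12*y + 5*z^2 - 2*z, -4*x - 2*y - 12*z + 8)
At (3, -3, -3): (135, 15, 38).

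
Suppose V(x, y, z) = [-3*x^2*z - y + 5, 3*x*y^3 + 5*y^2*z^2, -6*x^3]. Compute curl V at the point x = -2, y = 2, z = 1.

(∇×V)₁ = ∂V₃/∂y − ∂V₂/∂z = -10*y^2*z
(∇×V)₂ = ∂V₁/∂z − ∂V₃/∂x = 15*x^2
(∇×V)₃ = ∂V₂/∂x − ∂V₁/∂y = 3*y^3 + 1
∇×V = (-10*y^2*z, 15*x^2, 3*y^3 + 1)
At (-2, 2, 1): (-40, 60, 25).

(-40, 60, 25)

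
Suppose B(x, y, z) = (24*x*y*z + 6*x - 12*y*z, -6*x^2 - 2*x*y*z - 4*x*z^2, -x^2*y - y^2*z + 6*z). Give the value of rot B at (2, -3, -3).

(-82, -120, 30)

(∇×B)₁ = ∂B₃/∂y − ∂B₂/∂z = -x^2 + 2*x*y + 8*x*z - 2*y*z
(∇×B)₂ = ∂B₁/∂z − ∂B₃/∂x = 26*x*y - 12*y
(∇×B)₃ = ∂B₂/∂x − ∂B₁/∂y = -24*x*z - 12*x - 2*y*z - 4*z^2 + 12*z
∇×B = (-x^2 + 2*x*y + 8*x*z - 2*y*z, 26*x*y - 12*y, -24*x*z - 12*x - 2*y*z - 4*z^2 + 12*z)
At (2, -3, -3): (-82, -120, 30).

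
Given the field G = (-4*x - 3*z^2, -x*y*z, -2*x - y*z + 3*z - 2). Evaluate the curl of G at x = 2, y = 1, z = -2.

(∇×G)₁ = ∂G₃/∂y − ∂G₂/∂z = x*y - z
(∇×G)₂ = ∂G₁/∂z − ∂G₃/∂x = -6*z + 2
(∇×G)₃ = ∂G₂/∂x − ∂G₁/∂y = -y*z
∇×G = (x*y - z, -6*z + 2, -y*z)
At (2, 1, -2): (4, 14, 2).

(4, 14, 2)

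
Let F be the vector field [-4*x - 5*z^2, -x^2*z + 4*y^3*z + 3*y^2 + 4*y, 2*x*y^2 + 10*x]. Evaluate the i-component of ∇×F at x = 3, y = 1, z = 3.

(∇×F)_1 = ∂F₃/∂y − ∂F₂/∂z
= 4*x*y − (-x^2 + 4*y^3)
= x^2 + 4*x*y - 4*y^3
At (3, 1, 3): 17.

17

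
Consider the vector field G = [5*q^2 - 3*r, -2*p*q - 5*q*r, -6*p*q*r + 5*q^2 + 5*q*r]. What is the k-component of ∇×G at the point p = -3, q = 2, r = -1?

(∇×G)_3 = ∂G₂/∂p − ∂G₁/∂q
= -2*q − (10*q)
= -12*q
At (-3, 2, -1): -24.

-24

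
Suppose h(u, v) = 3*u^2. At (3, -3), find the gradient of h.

(18, 0)

∂h/∂u = 6*u
∂h/∂v = 0
∇h = (6*u, 0)
At (3, -3): (18, 0).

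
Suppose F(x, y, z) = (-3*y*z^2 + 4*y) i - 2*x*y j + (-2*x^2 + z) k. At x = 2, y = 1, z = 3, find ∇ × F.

(∇×F)₁ = ∂F₃/∂y − ∂F₂/∂z = 0
(∇×F)₂ = ∂F₁/∂z − ∂F₃/∂x = 4*x - 6*y*z
(∇×F)₃ = ∂F₂/∂x − ∂F₁/∂y = -2*y + 3*z^2 - 4
∇×F = (0, 4*x - 6*y*z, -2*y + 3*z^2 - 4)
At (2, 1, 3): (0, -10, 21).

(0, -10, 21)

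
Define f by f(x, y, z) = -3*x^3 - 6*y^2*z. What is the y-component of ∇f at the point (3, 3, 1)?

(∇f)_2 = ∂f/∂y = -12*y*z
At (3, 3, 1): -36.

-36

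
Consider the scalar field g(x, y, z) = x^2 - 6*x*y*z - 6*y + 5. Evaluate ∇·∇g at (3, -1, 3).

∂²g/∂x² = 2
∂²g/∂y² = 0
∂²g/∂z² = 0
∇²g = 2
At (3, -1, 3): 2.

2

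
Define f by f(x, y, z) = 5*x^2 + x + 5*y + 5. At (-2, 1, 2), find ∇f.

∂f/∂x = 10*x + 1
∂f/∂y = 5
∂f/∂z = 0
∇f = (10*x + 1, 5, 0)
At (-2, 1, 2): (-19, 5, 0).

(-19, 5, 0)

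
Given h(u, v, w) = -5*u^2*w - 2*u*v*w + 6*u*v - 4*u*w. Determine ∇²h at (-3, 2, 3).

∂²h/∂u² = -10*w
∂²h/∂v² = 0
∂²h/∂w² = 0
∇²h = -10*w
At (-3, 2, 3): -30.

-30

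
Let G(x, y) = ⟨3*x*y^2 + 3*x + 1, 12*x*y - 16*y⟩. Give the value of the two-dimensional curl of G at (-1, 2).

36

∂G₂/∂x = 12*y
∂G₁/∂y = 6*x*y
Scalar curl = -6*x*y + 12*y
At (-1, 2): 36.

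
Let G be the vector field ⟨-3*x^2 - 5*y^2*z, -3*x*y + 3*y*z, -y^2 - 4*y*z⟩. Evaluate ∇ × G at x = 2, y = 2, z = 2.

(∇×G)₁ = ∂G₃/∂y − ∂G₂/∂z = -5*y - 4*z
(∇×G)₂ = ∂G₁/∂z − ∂G₃/∂x = -5*y^2
(∇×G)₃ = ∂G₂/∂x − ∂G₁/∂y = 10*y*z - 3*y
∇×G = (-5*y - 4*z, -5*y^2, 10*y*z - 3*y)
At (2, 2, 2): (-18, -20, 34).

(-18, -20, 34)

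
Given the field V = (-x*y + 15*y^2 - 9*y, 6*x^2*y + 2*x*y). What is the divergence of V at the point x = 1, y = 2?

∂V₁/∂x = -y
∂V₂/∂y = 6*x^2 + 2*x
∇·V = 6*x^2 + 2*x - y
At (1, 2): 6.

6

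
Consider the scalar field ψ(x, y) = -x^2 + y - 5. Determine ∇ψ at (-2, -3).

(4, 1)

∂ψ/∂x = -2*x
∂ψ/∂y = 1
∇ψ = (-2*x, 1)
At (-2, -3): (4, 1).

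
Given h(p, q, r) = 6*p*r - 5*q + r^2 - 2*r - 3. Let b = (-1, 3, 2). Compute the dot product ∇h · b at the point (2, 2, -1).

7

∂h/∂p = 6*r
∂h/∂q = -5
∂h/∂r = 6*p + 2*r - 2
∇h at (2, 2, -1) = (-6, -5, 8)
∇h · b = (-6)(-1) + (-5)(3) + (8)(2) = 7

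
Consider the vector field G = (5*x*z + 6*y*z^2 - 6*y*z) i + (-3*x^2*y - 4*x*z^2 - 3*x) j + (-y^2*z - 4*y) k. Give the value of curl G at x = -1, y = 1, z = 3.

(-34, 25, -69)

(∇×G)₁ = ∂G₃/∂y − ∂G₂/∂z = 8*x*z - 2*y*z - 4
(∇×G)₂ = ∂G₁/∂z − ∂G₃/∂x = 5*x + 12*y*z - 6*y
(∇×G)₃ = ∂G₂/∂x − ∂G₁/∂y = -6*x*y - 10*z^2 + 6*z - 3
∇×G = (8*x*z - 2*y*z - 4, 5*x + 12*y*z - 6*y, -6*x*y - 10*z^2 + 6*z - 3)
At (-1, 1, 3): (-34, 25, -69).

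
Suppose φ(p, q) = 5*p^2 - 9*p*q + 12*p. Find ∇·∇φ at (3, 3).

∂²φ/∂p² = 10
∂²φ/∂q² = 0
∇²φ = 10
At (3, 3): 10.

10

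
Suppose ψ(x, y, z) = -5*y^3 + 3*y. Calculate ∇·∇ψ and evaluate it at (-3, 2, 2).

-60

∂²ψ/∂x² = 0
∂²ψ/∂y² = -30*y
∂²ψ/∂z² = 0
∇²ψ = -30*y
At (-3, 2, 2): -60.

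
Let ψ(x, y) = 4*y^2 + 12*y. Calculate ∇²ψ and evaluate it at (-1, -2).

8

∂²ψ/∂x² = 0
∂²ψ/∂y² = 8
∇²ψ = 8
At (-1, -2): 8.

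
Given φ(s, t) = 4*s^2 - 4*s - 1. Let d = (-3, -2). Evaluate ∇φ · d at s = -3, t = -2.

84

∂φ/∂s = 8*s - 4
∂φ/∂t = 0
∇φ at (-3, -2) = (-28, 0)
∇φ · d = (-28)(-3) + (0)(-2) = 84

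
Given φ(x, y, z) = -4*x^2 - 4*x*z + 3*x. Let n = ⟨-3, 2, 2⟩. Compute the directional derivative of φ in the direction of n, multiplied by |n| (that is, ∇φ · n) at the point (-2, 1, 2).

∂φ/∂x = -8*x - 4*z + 3
∂φ/∂y = 0
∂φ/∂z = -4*x
∇φ at (-2, 1, 2) = (11, 0, 8)
∇φ · n = (11)(-3) + (0)(2) + (8)(2) = -17

-17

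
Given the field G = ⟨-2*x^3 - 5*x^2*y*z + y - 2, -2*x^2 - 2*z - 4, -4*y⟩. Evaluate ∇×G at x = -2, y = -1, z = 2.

(∇×G)₁ = ∂G₃/∂y − ∂G₂/∂z = -2
(∇×G)₂ = ∂G₁/∂z − ∂G₃/∂x = -5*x^2*y
(∇×G)₃ = ∂G₂/∂x − ∂G₁/∂y = 5*x^2*z - 4*x - 1
∇×G = (-2, -5*x^2*y, 5*x^2*z - 4*x - 1)
At (-2, -1, 2): (-2, 20, 47).

(-2, 20, 47)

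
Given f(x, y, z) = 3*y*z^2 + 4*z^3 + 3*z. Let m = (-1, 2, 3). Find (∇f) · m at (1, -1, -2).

213

∂f/∂x = 0
∂f/∂y = 3*z^2
∂f/∂z = 6*y*z + 12*z^2 + 3
∇f at (1, -1, -2) = (0, 12, 63)
∇f · m = (0)(-1) + (12)(2) + (63)(3) = 213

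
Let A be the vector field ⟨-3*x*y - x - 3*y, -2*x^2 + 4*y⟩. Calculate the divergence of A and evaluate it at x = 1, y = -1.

6

∂A₁/∂x = -3*y - 1
∂A₂/∂y = 4
∇·A = -3*y + 3
At (1, -1): 6.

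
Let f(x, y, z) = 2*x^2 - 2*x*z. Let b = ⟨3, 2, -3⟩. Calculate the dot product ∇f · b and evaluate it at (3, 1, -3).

∂f/∂x = 4*x - 2*z
∂f/∂y = 0
∂f/∂z = -2*x
∇f at (3, 1, -3) = (18, 0, -6)
∇f · b = (18)(3) + (0)(2) + (-6)(-3) = 72

72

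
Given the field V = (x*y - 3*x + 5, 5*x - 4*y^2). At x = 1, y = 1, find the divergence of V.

-10

∂V₁/∂x = y - 3
∂V₂/∂y = -8*y
∇·V = -7*y - 3
At (1, 1): -10.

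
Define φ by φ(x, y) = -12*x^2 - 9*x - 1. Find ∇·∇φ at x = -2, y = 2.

-24

∂²φ/∂x² = -24
∂²φ/∂y² = 0
∇²φ = -24
At (-2, 2): -24.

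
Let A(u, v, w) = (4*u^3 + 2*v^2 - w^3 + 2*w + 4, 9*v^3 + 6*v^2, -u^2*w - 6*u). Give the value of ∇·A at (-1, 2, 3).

143

∂A₁/∂u = 12*u^2
∂A₂/∂v = 27*v^2 + 12*v
∂A₃/∂w = -u^2
∇·A = 11*u^2 + 27*v^2 + 12*v
At (-1, 2, 3): 143.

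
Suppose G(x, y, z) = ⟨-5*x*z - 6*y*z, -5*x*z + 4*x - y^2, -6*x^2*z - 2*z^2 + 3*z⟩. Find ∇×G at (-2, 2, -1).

(∇×G)₁ = ∂G₃/∂y − ∂G₂/∂z = 5*x
(∇×G)₂ = ∂G₁/∂z − ∂G₃/∂x = 12*x*z - 5*x - 6*y
(∇×G)₃ = ∂G₂/∂x − ∂G₁/∂y = z + 4
∇×G = (5*x, 12*x*z - 5*x - 6*y, z + 4)
At (-2, 2, -1): (-10, 22, 3).

(-10, 22, 3)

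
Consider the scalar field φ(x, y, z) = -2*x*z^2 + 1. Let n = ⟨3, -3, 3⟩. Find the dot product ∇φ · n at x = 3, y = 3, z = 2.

-96

∂φ/∂x = -2*z^2
∂φ/∂y = 0
∂φ/∂z = -4*x*z
∇φ at (3, 3, 2) = (-8, 0, -24)
∇φ · n = (-8)(3) + (0)(-3) + (-24)(3) = -96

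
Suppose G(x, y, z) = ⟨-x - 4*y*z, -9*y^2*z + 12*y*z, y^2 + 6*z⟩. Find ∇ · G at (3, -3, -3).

-193

∂G₁/∂x = -1
∂G₂/∂y = -18*y*z + 12*z
∂G₃/∂z = 6
∇·G = -18*y*z + 12*z + 5
At (3, -3, -3): -193.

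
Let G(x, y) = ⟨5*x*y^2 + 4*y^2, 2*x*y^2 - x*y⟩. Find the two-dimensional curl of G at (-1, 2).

∂G₂/∂x = 2*y^2 - y
∂G₁/∂y = 10*x*y + 8*y
Scalar curl = -10*x*y + 2*y^2 - 9*y
At (-1, 2): 10.

10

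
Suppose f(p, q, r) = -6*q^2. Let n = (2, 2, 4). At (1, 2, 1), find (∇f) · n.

∂f/∂p = 0
∂f/∂q = -12*q
∂f/∂r = 0
∇f at (1, 2, 1) = (0, -24, 0)
∇f · n = (0)(2) + (-24)(2) + (0)(4) = -48

-48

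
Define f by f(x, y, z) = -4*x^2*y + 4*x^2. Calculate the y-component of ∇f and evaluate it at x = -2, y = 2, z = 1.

-16

(∇f)_2 = ∂f/∂y = -4*x^2
At (-2, 2, 1): -16.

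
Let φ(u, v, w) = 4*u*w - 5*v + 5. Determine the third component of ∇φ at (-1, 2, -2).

(∇φ)_3 = ∂φ/∂w = 4*u
At (-1, 2, -2): -4.

-4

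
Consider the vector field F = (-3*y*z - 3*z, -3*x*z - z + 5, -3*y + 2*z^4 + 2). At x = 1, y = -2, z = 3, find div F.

∂F₁/∂x = 0
∂F₂/∂y = 0
∂F₃/∂z = 8*z^3
∇·F = 8*z^3
At (1, -2, 3): 216.

216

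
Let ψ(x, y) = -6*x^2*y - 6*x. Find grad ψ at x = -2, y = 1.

(18, -24)

∂ψ/∂x = -12*x*y - 6
∂ψ/∂y = -6*x^2
∇ψ = (-12*x*y - 6, -6*x^2)
At (-2, 1): (18, -24).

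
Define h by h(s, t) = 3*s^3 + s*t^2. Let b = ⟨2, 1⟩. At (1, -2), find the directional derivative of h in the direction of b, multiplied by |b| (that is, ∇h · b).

∂h/∂s = 9*s^2 + t^2
∂h/∂t = 2*s*t
∇h at (1, -2) = (13, -4)
∇h · b = (13)(2) + (-4)(1) = 22

22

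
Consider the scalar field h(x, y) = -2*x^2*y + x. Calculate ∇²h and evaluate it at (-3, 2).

-8

∂²h/∂x² = -4*y
∂²h/∂y² = 0
∇²h = -4*y
At (-3, 2): -8.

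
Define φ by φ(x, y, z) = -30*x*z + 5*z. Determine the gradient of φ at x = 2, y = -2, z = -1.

(30, 0, -55)

∂φ/∂x = -30*z
∂φ/∂y = 0
∂φ/∂z = -30*x + 5
∇φ = (-30*z, 0, -30*x + 5)
At (2, -2, -1): (30, 0, -55).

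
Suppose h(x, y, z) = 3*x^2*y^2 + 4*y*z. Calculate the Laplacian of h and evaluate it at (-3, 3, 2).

108

∂²h/∂x² = 6*y^2
∂²h/∂y² = 6*x^2
∂²h/∂z² = 0
∇²h = 6*x^2 + 6*y^2
At (-3, 3, 2): 108.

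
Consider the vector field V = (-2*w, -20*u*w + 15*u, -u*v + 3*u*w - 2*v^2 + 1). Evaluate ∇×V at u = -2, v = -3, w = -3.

(-26, 4, 75)

(∇×V)₁ = ∂V₃/∂v − ∂V₂/∂w = 19*u - 4*v
(∇×V)₂ = ∂V₁/∂w − ∂V₃/∂u = v - 3*w - 2
(∇×V)₃ = ∂V₂/∂u − ∂V₁/∂v = -20*w + 15
∇×V = (19*u - 4*v, v - 3*w - 2, -20*w + 15)
At (-2, -3, -3): (-26, 4, 75).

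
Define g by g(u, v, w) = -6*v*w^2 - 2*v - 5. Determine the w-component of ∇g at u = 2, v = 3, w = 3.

-108

(∇g)_3 = ∂g/∂w = -12*v*w
At (2, 3, 3): -108.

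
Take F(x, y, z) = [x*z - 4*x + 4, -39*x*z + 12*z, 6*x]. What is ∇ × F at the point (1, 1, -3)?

(27, -5, 117)

(∇×F)₁ = ∂F₃/∂y − ∂F₂/∂z = 39*x - 12
(∇×F)₂ = ∂F₁/∂z − ∂F₃/∂x = x - 6
(∇×F)₃ = ∂F₂/∂x − ∂F₁/∂y = -39*z
∇×F = (39*x - 12, x - 6, -39*z)
At (1, 1, -3): (27, -5, 117).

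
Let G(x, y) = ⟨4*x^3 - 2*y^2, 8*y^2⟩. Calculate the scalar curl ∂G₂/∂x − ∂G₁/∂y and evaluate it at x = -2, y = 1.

4

∂G₂/∂x = 0
∂G₁/∂y = -4*y
Scalar curl = 4*y
At (-2, 1): 4.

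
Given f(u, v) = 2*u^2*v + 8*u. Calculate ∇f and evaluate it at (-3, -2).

∂f/∂u = 4*u*v + 8
∂f/∂v = 2*u^2
∇f = (4*u*v + 8, 2*u^2)
At (-3, -2): (32, 18).

(32, 18)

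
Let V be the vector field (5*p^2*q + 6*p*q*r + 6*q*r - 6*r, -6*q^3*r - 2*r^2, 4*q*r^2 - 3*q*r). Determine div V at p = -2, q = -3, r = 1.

-135

∂V₁/∂p = 10*p*q + 6*q*r
∂V₂/∂q = -18*q^2*r
∂V₃/∂r = 8*q*r - 3*q
∇·V = 10*p*q - 18*q^2*r + 14*q*r - 3*q
At (-2, -3, 1): -135.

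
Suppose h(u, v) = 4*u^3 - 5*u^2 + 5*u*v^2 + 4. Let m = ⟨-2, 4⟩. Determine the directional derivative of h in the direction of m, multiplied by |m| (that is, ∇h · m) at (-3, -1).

-166

∂h/∂u = 12*u^2 - 10*u + 5*v^2
∂h/∂v = 10*u*v
∇h at (-3, -1) = (143, 30)
∇h · m = (143)(-2) + (30)(4) = -166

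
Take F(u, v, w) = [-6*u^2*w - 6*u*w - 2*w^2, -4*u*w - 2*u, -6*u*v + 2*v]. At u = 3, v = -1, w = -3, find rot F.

(∇×F)₁ = ∂F₃/∂v − ∂F₂/∂w = -2*u + 2
(∇×F)₂ = ∂F₁/∂w − ∂F₃/∂u = -6*u^2 - 6*u + 6*v - 4*w
(∇×F)₃ = ∂F₂/∂u − ∂F₁/∂v = -4*w - 2
∇×F = (-2*u + 2, -6*u^2 - 6*u + 6*v - 4*w, -4*w - 2)
At (3, -1, -3): (-4, -66, 10).

(-4, -66, 10)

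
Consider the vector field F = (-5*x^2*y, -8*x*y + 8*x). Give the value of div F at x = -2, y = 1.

∂F₁/∂x = -10*x*y
∂F₂/∂y = -8*x
∇·F = -10*x*y - 8*x
At (-2, 1): 36.

36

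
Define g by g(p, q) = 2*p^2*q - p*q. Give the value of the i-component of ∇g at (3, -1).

(∇g)_1 = ∂g/∂p = 4*p*q - q
At (3, -1): -11.

-11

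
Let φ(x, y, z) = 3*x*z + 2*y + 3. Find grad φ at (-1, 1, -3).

(-9, 2, -3)

∂φ/∂x = 3*z
∂φ/∂y = 2
∂φ/∂z = 3*x
∇φ = (3*z, 2, 3*x)
At (-1, 1, -3): (-9, 2, -3).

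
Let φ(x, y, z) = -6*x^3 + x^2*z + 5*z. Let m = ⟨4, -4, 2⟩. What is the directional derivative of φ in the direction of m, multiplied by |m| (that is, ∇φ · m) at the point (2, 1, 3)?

∂φ/∂x = -18*x^2 + 2*x*z
∂φ/∂y = 0
∂φ/∂z = x^2 + 5
∇φ at (2, 1, 3) = (-60, 0, 9)
∇φ · m = (-60)(4) + (0)(-4) + (9)(2) = -222

-222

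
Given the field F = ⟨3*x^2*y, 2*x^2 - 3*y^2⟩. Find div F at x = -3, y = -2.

∂F₁/∂x = 6*x*y
∂F₂/∂y = -6*y
∇·F = 6*x*y - 6*y
At (-3, -2): 48.

48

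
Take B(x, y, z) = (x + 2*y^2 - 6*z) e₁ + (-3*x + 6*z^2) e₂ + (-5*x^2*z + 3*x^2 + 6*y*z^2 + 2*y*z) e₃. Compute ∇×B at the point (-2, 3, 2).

(∇×B)₁ = ∂B₃/∂y − ∂B₂/∂z = 6*z^2 - 10*z
(∇×B)₂ = ∂B₁/∂z − ∂B₃/∂x = 10*x*z - 6*x - 6
(∇×B)₃ = ∂B₂/∂x − ∂B₁/∂y = -4*y - 3
∇×B = (6*z^2 - 10*z, 10*x*z - 6*x - 6, -4*y - 3)
At (-2, 3, 2): (4, -34, -15).

(4, -34, -15)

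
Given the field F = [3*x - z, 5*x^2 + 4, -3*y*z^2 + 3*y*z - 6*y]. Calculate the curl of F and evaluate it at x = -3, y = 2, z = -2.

(-24, -1, -30)

(∇×F)₁ = ∂F₃/∂y − ∂F₂/∂z = -3*z^2 + 3*z - 6
(∇×F)₂ = ∂F₁/∂z − ∂F₃/∂x = -1
(∇×F)₃ = ∂F₂/∂x − ∂F₁/∂y = 10*x
∇×F = (-3*z^2 + 3*z - 6, -1, 10*x)
At (-3, 2, -2): (-24, -1, -30).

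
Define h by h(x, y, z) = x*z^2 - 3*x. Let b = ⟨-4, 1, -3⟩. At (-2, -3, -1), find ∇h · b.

-4

∂h/∂x = z^2 - 3
∂h/∂y = 0
∂h/∂z = 2*x*z
∇h at (-2, -3, -1) = (-2, 0, 4)
∇h · b = (-2)(-4) + (0)(1) + (4)(-3) = -4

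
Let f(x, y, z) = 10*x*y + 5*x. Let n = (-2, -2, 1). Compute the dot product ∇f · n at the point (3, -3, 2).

∂f/∂x = 10*y + 5
∂f/∂y = 10*x
∂f/∂z = 0
∇f at (3, -3, 2) = (-25, 30, 0)
∇f · n = (-25)(-2) + (30)(-2) + (0)(1) = -10

-10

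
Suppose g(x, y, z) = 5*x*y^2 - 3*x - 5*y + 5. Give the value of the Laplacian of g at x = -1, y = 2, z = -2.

∂²g/∂x² = 0
∂²g/∂y² = 10*x
∂²g/∂z² = 0
∇²g = 10*x
At (-1, 2, -2): -10.

-10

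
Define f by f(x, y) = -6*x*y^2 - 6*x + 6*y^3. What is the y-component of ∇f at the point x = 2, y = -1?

42

(∇f)_2 = ∂f/∂y = -12*x*y + 18*y^2
At (2, -1): 42.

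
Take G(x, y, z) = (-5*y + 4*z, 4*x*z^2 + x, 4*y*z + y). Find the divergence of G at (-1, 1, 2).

∂G₁/∂x = 0
∂G₂/∂y = 0
∂G₃/∂z = 4*y
∇·G = 4*y
At (-1, 1, 2): 4.

4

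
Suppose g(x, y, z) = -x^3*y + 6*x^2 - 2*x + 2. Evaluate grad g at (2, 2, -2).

(-2, -8, 0)

∂g/∂x = -3*x^2*y + 12*x - 2
∂g/∂y = -x^3
∂g/∂z = 0
∇g = (-3*x^2*y + 12*x - 2, -x^3, 0)
At (2, 2, -2): (-2, -8, 0).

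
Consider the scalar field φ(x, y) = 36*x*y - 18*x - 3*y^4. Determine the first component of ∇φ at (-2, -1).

(∇φ)_1 = ∂φ/∂x = 36*y - 18
At (-2, -1): -54.

-54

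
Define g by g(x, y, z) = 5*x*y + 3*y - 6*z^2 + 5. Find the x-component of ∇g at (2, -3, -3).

-15

(∇g)_1 = ∂g/∂x = 5*y
At (2, -3, -3): -15.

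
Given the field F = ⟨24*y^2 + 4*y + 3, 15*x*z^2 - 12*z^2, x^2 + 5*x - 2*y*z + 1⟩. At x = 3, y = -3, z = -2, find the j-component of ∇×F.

-11

(∇×F)_2 = ∂F₁/∂z − ∂F₃/∂x
= 0 − (2*x + 5)
= -2*x - 5
At (3, -3, -2): -11.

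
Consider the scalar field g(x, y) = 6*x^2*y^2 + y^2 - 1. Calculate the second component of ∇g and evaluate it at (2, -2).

-100

(∇g)_2 = ∂g/∂y = 12*x^2*y + 2*y
At (2, -2): -100.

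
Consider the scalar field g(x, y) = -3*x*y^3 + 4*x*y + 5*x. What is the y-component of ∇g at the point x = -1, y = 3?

77

(∇g)_2 = ∂g/∂y = -9*x*y^2 + 4*x
At (-1, 3): 77.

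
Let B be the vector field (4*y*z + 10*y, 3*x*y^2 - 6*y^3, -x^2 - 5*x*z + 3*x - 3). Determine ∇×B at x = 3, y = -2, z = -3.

(0, -20, 14)

(∇×B)₁ = ∂B₃/∂y − ∂B₂/∂z = 0
(∇×B)₂ = ∂B₁/∂z − ∂B₃/∂x = 2*x + 4*y + 5*z - 3
(∇×B)₃ = ∂B₂/∂x − ∂B₁/∂y = 3*y^2 - 4*z - 10
∇×B = (0, 2*x + 4*y + 5*z - 3, 3*y^2 - 4*z - 10)
At (3, -2, -3): (0, -20, 14).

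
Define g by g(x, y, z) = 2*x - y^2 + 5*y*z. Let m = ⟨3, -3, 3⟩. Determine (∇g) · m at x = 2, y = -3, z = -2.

-27

∂g/∂x = 2
∂g/∂y = -2*y + 5*z
∂g/∂z = 5*y
∇g at (2, -3, -2) = (2, -4, -15)
∇g · m = (2)(3) + (-4)(-3) + (-15)(3) = -27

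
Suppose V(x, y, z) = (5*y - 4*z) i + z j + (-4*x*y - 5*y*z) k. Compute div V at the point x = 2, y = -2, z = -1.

∂V₁/∂x = 0
∂V₂/∂y = 0
∂V₃/∂z = -5*y
∇·V = -5*y
At (2, -2, -1): 10.

10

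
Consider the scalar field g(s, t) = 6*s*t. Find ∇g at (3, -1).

(-6, 18)

∂g/∂s = 6*t
∂g/∂t = 6*s
∇g = (6*t, 6*s)
At (3, -1): (-6, 18).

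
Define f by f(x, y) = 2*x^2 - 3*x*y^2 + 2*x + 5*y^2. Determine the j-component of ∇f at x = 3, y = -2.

(∇f)_2 = ∂f/∂y = -6*x*y + 10*y
At (3, -2): 16.

16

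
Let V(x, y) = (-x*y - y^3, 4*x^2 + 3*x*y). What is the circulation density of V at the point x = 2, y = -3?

∂V₂/∂x = 8*x + 3*y
∂V₁/∂y = -x - 3*y^2
Scalar curl = 9*x + 3*y^2 + 3*y
At (2, -3): 36.

36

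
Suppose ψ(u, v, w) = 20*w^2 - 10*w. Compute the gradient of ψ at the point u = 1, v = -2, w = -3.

(0, 0, -130)

∂ψ/∂u = 0
∂ψ/∂v = 0
∂ψ/∂w = 40*w - 10
∇ψ = (0, 0, 40*w - 10)
At (1, -2, -3): (0, 0, -130).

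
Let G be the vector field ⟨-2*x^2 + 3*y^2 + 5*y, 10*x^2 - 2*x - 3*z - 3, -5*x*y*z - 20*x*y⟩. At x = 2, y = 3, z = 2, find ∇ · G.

∂G₁/∂x = -4*x
∂G₂/∂y = 0
∂G₃/∂z = -5*x*y
∇·G = -5*x*y - 4*x
At (2, 3, 2): -38.

-38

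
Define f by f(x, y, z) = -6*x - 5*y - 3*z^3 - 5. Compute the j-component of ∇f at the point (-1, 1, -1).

(∇f)_2 = ∂f/∂y = -5
At (-1, 1, -1): -5.

-5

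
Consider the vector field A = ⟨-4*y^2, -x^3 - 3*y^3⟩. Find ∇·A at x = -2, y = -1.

∂A₁/∂x = 0
∂A₂/∂y = -9*y^2
∇·A = -9*y^2
At (-2, -1): -9.

-9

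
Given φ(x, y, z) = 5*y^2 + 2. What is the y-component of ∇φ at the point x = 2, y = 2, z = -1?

(∇φ)_2 = ∂φ/∂y = 10*y
At (2, 2, -1): 20.

20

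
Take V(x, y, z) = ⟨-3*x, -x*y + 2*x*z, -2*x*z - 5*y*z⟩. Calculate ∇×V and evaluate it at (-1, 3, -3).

(17, -6, -9)

(∇×V)₁ = ∂V₃/∂y − ∂V₂/∂z = -2*x - 5*z
(∇×V)₂ = ∂V₁/∂z − ∂V₃/∂x = 2*z
(∇×V)₃ = ∂V₂/∂x − ∂V₁/∂y = -y + 2*z
∇×V = (-2*x - 5*z, 2*z, -y + 2*z)
At (-1, 3, -3): (17, -6, -9).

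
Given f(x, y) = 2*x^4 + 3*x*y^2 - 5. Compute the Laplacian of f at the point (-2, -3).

84

∂²f/∂x² = 24*x^2
∂²f/∂y² = 6*x
∇²f = 24*x^2 + 6*x
At (-2, -3): 84.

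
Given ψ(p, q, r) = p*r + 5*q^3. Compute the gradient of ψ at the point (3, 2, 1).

(1, 60, 3)

∂ψ/∂p = r
∂ψ/∂q = 15*q^2
∂ψ/∂r = p
∇ψ = (r, 15*q^2, p)
At (3, 2, 1): (1, 60, 3).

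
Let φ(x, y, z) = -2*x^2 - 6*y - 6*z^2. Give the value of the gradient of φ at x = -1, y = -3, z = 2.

(4, -6, -24)

∂φ/∂x = -4*x
∂φ/∂y = -6
∂φ/∂z = -12*z
∇φ = (-4*x, -6, -12*z)
At (-1, -3, 2): (4, -6, -24).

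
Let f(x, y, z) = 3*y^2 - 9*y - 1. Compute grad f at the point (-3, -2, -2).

∂f/∂x = 0
∂f/∂y = 6*y - 9
∂f/∂z = 0
∇f = (0, 6*y - 9, 0)
At (-3, -2, -2): (0, -21, 0).

(0, -21, 0)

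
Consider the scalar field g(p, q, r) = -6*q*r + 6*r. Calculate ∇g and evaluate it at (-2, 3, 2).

∂g/∂p = 0
∂g/∂q = -6*r
∂g/∂r = -6*q + 6
∇g = (0, -6*r, -6*q + 6)
At (-2, 3, 2): (0, -12, -12).

(0, -12, -12)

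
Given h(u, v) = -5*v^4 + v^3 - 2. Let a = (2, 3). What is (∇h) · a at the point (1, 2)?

∂h/∂u = 0
∂h/∂v = -20*v^3 + 3*v^2
∇h at (1, 2) = (0, -148)
∇h · a = (0)(2) + (-148)(3) = -444

-444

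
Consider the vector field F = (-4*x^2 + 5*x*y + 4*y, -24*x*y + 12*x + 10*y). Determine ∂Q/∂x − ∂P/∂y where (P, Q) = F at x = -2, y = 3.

∂F₂/∂x = -24*y + 12
∂F₁/∂y = 5*x + 4
Scalar curl = -5*x - 24*y + 8
At (-2, 3): -54.

-54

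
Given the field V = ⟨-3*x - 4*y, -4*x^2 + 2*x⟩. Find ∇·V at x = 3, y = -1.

-3

∂V₁/∂x = -3
∂V₂/∂y = 0
∇·V = -3
At (3, -1): -3.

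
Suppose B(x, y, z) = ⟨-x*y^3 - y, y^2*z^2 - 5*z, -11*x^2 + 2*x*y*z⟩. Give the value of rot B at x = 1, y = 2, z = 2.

(-7, 14, 13)

(∇×B)₁ = ∂B₃/∂y − ∂B₂/∂z = 2*x*z - 2*y^2*z + 5
(∇×B)₂ = ∂B₁/∂z − ∂B₃/∂x = 22*x - 2*y*z
(∇×B)₃ = ∂B₂/∂x − ∂B₁/∂y = 3*x*y^2 + 1
∇×B = (2*x*z - 2*y^2*z + 5, 22*x - 2*y*z, 3*x*y^2 + 1)
At (1, 2, 2): (-7, 14, 13).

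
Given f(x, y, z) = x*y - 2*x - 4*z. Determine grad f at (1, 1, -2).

∂f/∂x = y - 2
∂f/∂y = x
∂f/∂z = -4
∇f = (y - 2, x, -4)
At (1, 1, -2): (-1, 1, -4).

(-1, 1, -4)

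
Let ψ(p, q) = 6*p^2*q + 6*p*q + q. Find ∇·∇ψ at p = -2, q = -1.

∂²ψ/∂p² = 12*q
∂²ψ/∂q² = 0
∇²ψ = 12*q
At (-2, -1): -12.

-12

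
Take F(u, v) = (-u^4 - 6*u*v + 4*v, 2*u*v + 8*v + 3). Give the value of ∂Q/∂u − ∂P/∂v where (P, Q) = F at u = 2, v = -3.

∂F₂/∂u = 2*v
∂F₁/∂v = -6*u + 4
Scalar curl = 6*u + 2*v - 4
At (2, -3): 2.

2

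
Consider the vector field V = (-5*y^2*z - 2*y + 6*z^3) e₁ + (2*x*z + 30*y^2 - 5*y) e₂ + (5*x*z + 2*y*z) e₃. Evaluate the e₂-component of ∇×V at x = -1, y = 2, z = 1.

-7

(∇×V)_2 = ∂V₁/∂z − ∂V₃/∂x
= -5*y^2 + 18*z^2 − (5*z)
= -5*y^2 + 18*z^2 - 5*z
At (-1, 2, 1): -7.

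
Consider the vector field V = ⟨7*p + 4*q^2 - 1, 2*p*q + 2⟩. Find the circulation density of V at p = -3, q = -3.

18

∂V₂/∂p = 2*q
∂V₁/∂q = 8*q
Scalar curl = -6*q
At (-3, -3): 18.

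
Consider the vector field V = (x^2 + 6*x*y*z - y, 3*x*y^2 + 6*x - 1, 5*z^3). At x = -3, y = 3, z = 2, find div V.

∂V₁/∂x = 2*x + 6*y*z
∂V₂/∂y = 6*x*y
∂V₃/∂z = 15*z^2
∇·V = 6*x*y + 2*x + 6*y*z + 15*z^2
At (-3, 3, 2): 36.

36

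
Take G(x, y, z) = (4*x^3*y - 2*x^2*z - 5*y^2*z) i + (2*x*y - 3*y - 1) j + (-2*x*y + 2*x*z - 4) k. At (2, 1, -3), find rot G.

(-4, -5, -60)

(∇×G)₁ = ∂G₃/∂y − ∂G₂/∂z = -2*x
(∇×G)₂ = ∂G₁/∂z − ∂G₃/∂x = -2*x^2 - 5*y^2 + 2*y - 2*z
(∇×G)₃ = ∂G₂/∂x − ∂G₁/∂y = -4*x^3 + 10*y*z + 2*y
∇×G = (-2*x, -2*x^2 - 5*y^2 + 2*y - 2*z, -4*x^3 + 10*y*z + 2*y)
At (2, 1, -3): (-4, -5, -60).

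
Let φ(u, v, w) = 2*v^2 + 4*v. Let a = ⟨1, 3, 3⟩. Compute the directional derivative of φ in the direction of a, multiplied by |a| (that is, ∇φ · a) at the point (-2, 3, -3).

∂φ/∂u = 0
∂φ/∂v = 4*v + 4
∂φ/∂w = 0
∇φ at (-2, 3, -3) = (0, 16, 0)
∇φ · a = (0)(1) + (16)(3) + (0)(3) = 48

48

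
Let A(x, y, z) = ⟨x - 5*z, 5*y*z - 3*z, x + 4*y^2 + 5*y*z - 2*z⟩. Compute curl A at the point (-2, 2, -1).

(∇×A)₁ = ∂A₃/∂y − ∂A₂/∂z = 3*y + 5*z + 3
(∇×A)₂ = ∂A₁/∂z − ∂A₃/∂x = -6
(∇×A)₃ = ∂A₂/∂x − ∂A₁/∂y = 0
∇×A = (3*y + 5*z + 3, -6, 0)
At (-2, 2, -1): (4, -6, 0).

(4, -6, 0)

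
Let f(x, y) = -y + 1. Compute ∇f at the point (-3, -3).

(0, -1)

∂f/∂x = 0
∂f/∂y = -1
∇f = (0, -1)
At (-3, -3): (0, -1).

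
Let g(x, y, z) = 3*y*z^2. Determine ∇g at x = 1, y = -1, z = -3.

∂g/∂x = 0
∂g/∂y = 3*z^2
∂g/∂z = 6*y*z
∇g = (0, 3*z^2, 6*y*z)
At (1, -1, -3): (0, 27, 18).

(0, 27, 18)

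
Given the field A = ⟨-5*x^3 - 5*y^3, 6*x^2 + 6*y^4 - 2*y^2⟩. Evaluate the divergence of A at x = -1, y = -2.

∂A₁/∂x = -15*x^2
∂A₂/∂y = 24*y^3 - 4*y
∇·A = -15*x^2 + 24*y^3 - 4*y
At (-1, -2): -199.

-199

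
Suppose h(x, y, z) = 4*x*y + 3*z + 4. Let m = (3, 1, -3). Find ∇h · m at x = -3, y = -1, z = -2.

-33

∂h/∂x = 4*y
∂h/∂y = 4*x
∂h/∂z = 3
∇h at (-3, -1, -2) = (-4, -12, 3)
∇h · m = (-4)(3) + (-12)(1) + (3)(-3) = -33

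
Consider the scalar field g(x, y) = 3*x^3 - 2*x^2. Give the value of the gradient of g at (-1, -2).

∂g/∂x = 9*x^2 - 4*x
∂g/∂y = 0
∇g = (9*x^2 - 4*x, 0)
At (-1, -2): (13, 0).

(13, 0)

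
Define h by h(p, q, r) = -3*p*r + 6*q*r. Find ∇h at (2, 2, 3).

(-9, 18, 6)

∂h/∂p = -3*r
∂h/∂q = 6*r
∂h/∂r = -3*p + 6*q
∇h = (-3*r, 6*r, -3*p + 6*q)
At (2, 2, 3): (-9, 18, 6).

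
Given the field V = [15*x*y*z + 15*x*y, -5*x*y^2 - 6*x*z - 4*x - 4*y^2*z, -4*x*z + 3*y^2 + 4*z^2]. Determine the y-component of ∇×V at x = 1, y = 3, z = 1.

(∇×V)_2 = ∂V₁/∂z − ∂V₃/∂x
= 15*x*y − (-4*z)
= 15*x*y + 4*z
At (1, 3, 1): 49.

49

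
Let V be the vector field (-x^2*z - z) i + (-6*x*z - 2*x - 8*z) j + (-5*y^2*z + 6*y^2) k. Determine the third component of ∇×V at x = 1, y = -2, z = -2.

(∇×V)_3 = ∂V₂/∂x − ∂V₁/∂y
= -6*z - 2 − (0)
= -6*z - 2
At (1, -2, -2): 10.

10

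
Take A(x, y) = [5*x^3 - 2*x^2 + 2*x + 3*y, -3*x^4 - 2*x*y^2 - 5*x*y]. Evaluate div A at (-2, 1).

88

∂A₁/∂x = 15*x^2 - 4*x + 2
∂A₂/∂y = -4*x*y - 5*x
∇·A = 15*x^2 - 4*x*y - 9*x + 2
At (-2, 1): 88.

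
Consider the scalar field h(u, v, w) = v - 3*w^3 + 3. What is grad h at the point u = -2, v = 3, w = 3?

(0, 1, -81)

∂h/∂u = 0
∂h/∂v = 1
∂h/∂w = -9*w^2
∇h = (0, 1, -9*w^2)
At (-2, 3, 3): (0, 1, -81).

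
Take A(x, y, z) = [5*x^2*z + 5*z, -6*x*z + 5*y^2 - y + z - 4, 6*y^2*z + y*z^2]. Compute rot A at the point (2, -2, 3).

(∇×A)₁ = ∂A₃/∂y − ∂A₂/∂z = 6*x + 12*y*z + z^2 - 1
(∇×A)₂ = ∂A₁/∂z − ∂A₃/∂x = 5*x^2 + 5
(∇×A)₃ = ∂A₂/∂x − ∂A₁/∂y = -6*z
∇×A = (6*x + 12*y*z + z^2 - 1, 5*x^2 + 5, -6*z)
At (2, -2, 3): (-52, 25, -18).

(-52, 25, -18)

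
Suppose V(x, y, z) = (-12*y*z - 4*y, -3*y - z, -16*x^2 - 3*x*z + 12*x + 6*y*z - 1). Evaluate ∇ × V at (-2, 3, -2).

(-11, -118, -20)

(∇×V)₁ = ∂V₃/∂y − ∂V₂/∂z = 6*z + 1
(∇×V)₂ = ∂V₁/∂z − ∂V₃/∂x = 32*x - 12*y + 3*z - 12
(∇×V)₃ = ∂V₂/∂x − ∂V₁/∂y = 12*z + 4
∇×V = (6*z + 1, 32*x - 12*y + 3*z - 12, 12*z + 4)
At (-2, 3, -2): (-11, -118, -20).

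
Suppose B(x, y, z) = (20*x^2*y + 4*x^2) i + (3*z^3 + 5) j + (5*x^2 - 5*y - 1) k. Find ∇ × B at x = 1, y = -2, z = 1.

(-14, -10, -20)

(∇×B)₁ = ∂B₃/∂y − ∂B₂/∂z = -9*z^2 - 5
(∇×B)₂ = ∂B₁/∂z − ∂B₃/∂x = -10*x
(∇×B)₃ = ∂B₂/∂x − ∂B₁/∂y = -20*x^2
∇×B = (-9*z^2 - 5, -10*x, -20*x^2)
At (1, -2, 1): (-14, -10, -20).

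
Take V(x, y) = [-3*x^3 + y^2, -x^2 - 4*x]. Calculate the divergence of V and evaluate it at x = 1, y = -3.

∂V₁/∂x = -9*x^2
∂V₂/∂y = 0
∇·V = -9*x^2
At (1, -3): -9.

-9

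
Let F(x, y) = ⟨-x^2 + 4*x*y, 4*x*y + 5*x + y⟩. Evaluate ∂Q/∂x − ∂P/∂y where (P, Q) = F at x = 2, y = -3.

∂F₂/∂x = 4*y + 5
∂F₁/∂y = 4*x
Scalar curl = -4*x + 4*y + 5
At (2, -3): -15.

-15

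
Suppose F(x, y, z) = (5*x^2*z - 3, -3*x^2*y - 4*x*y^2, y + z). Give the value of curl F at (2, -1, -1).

(1, 20, 8)

(∇×F)₁ = ∂F₃/∂y − ∂F₂/∂z = 1
(∇×F)₂ = ∂F₁/∂z − ∂F₃/∂x = 5*x^2
(∇×F)₃ = ∂F₂/∂x − ∂F₁/∂y = -6*x*y - 4*y^2
∇×F = (1, 5*x^2, -6*x*y - 4*y^2)
At (2, -1, -1): (1, 20, 8).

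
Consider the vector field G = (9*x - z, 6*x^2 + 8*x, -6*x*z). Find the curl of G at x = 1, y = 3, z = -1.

(0, -7, 20)

(∇×G)₁ = ∂G₃/∂y − ∂G₂/∂z = 0
(∇×G)₂ = ∂G₁/∂z − ∂G₃/∂x = 6*z - 1
(∇×G)₃ = ∂G₂/∂x − ∂G₁/∂y = 12*x + 8
∇×G = (0, 6*z - 1, 12*x + 8)
At (1, 3, -1): (0, -7, 20).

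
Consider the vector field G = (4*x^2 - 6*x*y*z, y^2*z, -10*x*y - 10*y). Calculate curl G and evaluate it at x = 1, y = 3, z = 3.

(-29, 12, 18)

(∇×G)₁ = ∂G₃/∂y − ∂G₂/∂z = -10*x - y^2 - 10
(∇×G)₂ = ∂G₁/∂z − ∂G₃/∂x = -6*x*y + 10*y
(∇×G)₃ = ∂G₂/∂x − ∂G₁/∂y = 6*x*z
∇×G = (-10*x - y^2 - 10, -6*x*y + 10*y, 6*x*z)
At (1, 3, 3): (-29, 12, 18).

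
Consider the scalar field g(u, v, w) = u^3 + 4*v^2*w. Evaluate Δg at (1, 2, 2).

∂²g/∂u² = 6*u
∂²g/∂v² = 8*w
∂²g/∂w² = 0
∇²g = 6*u + 8*w
At (1, 2, 2): 22.

22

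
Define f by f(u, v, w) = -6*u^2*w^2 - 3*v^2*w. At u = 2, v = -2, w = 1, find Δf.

-66

∂²f/∂u² = -12*w^2
∂²f/∂v² = -6*w
∂²f/∂w² = -12*u^2
∇²f = -12*u^2 - 12*w^2 - 6*w
At (2, -2, 1): -66.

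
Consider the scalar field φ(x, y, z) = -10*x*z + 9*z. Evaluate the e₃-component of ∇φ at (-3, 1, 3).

39

(∇φ)_3 = ∂φ/∂z = -10*x + 9
At (-3, 1, 3): 39.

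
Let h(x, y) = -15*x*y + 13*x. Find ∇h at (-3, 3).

∂h/∂x = -15*y + 13
∂h/∂y = -15*x
∇h = (-15*y + 13, -15*x)
At (-3, 3): (-32, 45).

(-32, 45)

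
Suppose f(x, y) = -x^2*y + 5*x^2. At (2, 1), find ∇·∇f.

∂²f/∂x² = 2*(-y + 5)
∂²f/∂y² = 0
∇²f = -2*y + 10
At (2, 1): 8.

8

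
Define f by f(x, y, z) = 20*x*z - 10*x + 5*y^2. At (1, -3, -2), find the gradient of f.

(-50, -30, 20)

∂f/∂x = 20*z - 10
∂f/∂y = 10*y
∂f/∂z = 20*x
∇f = (20*z - 10, 10*y, 20*x)
At (1, -3, -2): (-50, -30, 20).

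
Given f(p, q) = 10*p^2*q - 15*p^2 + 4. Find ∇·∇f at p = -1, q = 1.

-10

∂²f/∂p² = 10*(2*q - 3)
∂²f/∂q² = 0
∇²f = 20*q - 30
At (-1, 1): -10.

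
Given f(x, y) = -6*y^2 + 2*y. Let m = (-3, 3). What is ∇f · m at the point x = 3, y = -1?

∂f/∂x = 0
∂f/∂y = -12*y + 2
∇f at (3, -1) = (0, 14)
∇f · m = (0)(-3) + (14)(3) = 42

42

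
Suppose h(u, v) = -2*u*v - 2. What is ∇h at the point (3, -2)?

(4, -6)

∂h/∂u = -2*v
∂h/∂v = -2*u
∇h = (-2*v, -2*u)
At (3, -2): (4, -6).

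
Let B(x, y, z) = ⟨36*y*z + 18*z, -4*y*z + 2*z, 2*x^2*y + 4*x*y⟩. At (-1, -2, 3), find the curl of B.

(-12, -54, -108)

(∇×B)₁ = ∂B₃/∂y − ∂B₂/∂z = 2*x^2 + 4*x + 4*y - 2
(∇×B)₂ = ∂B₁/∂z − ∂B₃/∂x = -4*x*y + 32*y + 18
(∇×B)₃ = ∂B₂/∂x − ∂B₁/∂y = -36*z
∇×B = (2*x^2 + 4*x + 4*y - 2, -4*x*y + 32*y + 18, -36*z)
At (-1, -2, 3): (-12, -54, -108).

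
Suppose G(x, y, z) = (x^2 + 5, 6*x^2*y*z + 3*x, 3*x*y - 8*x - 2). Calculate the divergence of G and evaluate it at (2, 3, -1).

∂G₁/∂x = 2*x
∂G₂/∂y = 6*x^2*z
∂G₃/∂z = 0
∇·G = 6*x^2*z + 2*x
At (2, 3, -1): -20.

-20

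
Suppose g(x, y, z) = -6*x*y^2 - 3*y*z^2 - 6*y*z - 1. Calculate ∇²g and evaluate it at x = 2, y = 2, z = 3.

∂²g/∂x² = 0
∂²g/∂y² = -12*x
∂²g/∂z² = -6*y
∇²g = -12*x - 6*y
At (2, 2, 3): -36.

-36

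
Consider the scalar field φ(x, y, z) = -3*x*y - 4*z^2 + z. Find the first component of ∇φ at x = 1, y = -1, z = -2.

(∇φ)_1 = ∂φ/∂x = -3*y
At (1, -1, -2): 3.

3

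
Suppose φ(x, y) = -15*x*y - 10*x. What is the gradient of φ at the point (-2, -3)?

(35, 30)

∂φ/∂x = -15*y - 10
∂φ/∂y = -15*x
∇φ = (-15*y - 10, -15*x)
At (-2, -3): (35, 30).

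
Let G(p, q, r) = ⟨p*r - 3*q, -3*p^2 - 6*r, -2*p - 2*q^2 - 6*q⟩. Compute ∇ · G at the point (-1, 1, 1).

1

∂G₁/∂p = r
∂G₂/∂q = 0
∂G₃/∂r = 0
∇·G = r
At (-1, 1, 1): 1.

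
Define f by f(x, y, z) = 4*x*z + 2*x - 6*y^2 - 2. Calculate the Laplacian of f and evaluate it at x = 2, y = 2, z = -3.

∂²f/∂x² = 0
∂²f/∂y² = -12
∂²f/∂z² = 0
∇²f = -12
At (2, 2, -3): -12.

-12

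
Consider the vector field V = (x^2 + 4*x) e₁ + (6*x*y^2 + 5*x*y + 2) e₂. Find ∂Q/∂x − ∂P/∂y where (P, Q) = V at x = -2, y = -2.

∂V₂/∂x = 6*y^2 + 5*y
∂V₁/∂y = 0
Scalar curl = 6*y^2 + 5*y
At (-2, -2): 14.

14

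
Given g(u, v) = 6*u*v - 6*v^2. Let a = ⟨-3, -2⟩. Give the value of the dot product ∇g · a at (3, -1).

-42

∂g/∂u = 6*v
∂g/∂v = 6*u - 12*v
∇g at (3, -1) = (-6, 30)
∇g · a = (-6)(-3) + (30)(-2) = -42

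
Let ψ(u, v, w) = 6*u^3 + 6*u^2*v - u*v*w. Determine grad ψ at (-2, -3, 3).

(153, 30, -6)

∂ψ/∂u = 18*u^2 + 12*u*v - v*w
∂ψ/∂v = 6*u^2 - u*w
∂ψ/∂w = -u*v
∇ψ = (18*u^2 + 12*u*v - v*w, 6*u^2 - u*w, -u*v)
At (-2, -3, 3): (153, 30, -6).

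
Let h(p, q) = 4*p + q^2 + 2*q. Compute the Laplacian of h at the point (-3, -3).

2

∂²h/∂p² = 0
∂²h/∂q² = 2
∇²h = 2
At (-3, -3): 2.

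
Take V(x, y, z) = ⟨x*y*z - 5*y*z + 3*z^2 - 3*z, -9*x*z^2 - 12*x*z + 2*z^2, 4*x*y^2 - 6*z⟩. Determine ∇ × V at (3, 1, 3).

(210, 9, -111)

(∇×V)₁ = ∂V₃/∂y − ∂V₂/∂z = 8*x*y + 18*x*z + 12*x - 4*z
(∇×V)₂ = ∂V₁/∂z − ∂V₃/∂x = x*y - 4*y^2 - 5*y + 6*z - 3
(∇×V)₃ = ∂V₂/∂x − ∂V₁/∂y = -x*z - 9*z^2 - 7*z
∇×V = (8*x*y + 18*x*z + 12*x - 4*z, x*y - 4*y^2 - 5*y + 6*z - 3, -x*z - 9*z^2 - 7*z)
At (3, 1, 3): (210, 9, -111).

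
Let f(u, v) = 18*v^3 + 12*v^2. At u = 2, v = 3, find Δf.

∂²f/∂u² = 0
∂²f/∂v² = 12*(9*v + 2)
∇²f = 108*v + 24
At (2, 3): 348.

348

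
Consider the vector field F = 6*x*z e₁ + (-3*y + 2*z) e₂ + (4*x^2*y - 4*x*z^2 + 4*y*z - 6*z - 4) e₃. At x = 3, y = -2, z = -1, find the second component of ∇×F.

(∇×F)_2 = ∂F₁/∂z − ∂F₃/∂x
= 6*x − (8*x*y - 4*z^2)
= -8*x*y + 6*x + 4*z^2
At (3, -2, -1): 70.

70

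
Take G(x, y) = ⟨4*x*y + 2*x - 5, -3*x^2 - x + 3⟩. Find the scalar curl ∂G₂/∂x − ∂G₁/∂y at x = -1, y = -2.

∂G₂/∂x = -6*x - 1
∂G₁/∂y = 4*x
Scalar curl = -10*x - 1
At (-1, -2): 9.

9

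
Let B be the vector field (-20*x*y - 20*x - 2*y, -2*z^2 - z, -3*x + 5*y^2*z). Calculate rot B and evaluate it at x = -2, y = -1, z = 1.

(-5, 3, -38)

(∇×B)₁ = ∂B₃/∂y − ∂B₂/∂z = 10*y*z + 4*z + 1
(∇×B)₂ = ∂B₁/∂z − ∂B₃/∂x = 3
(∇×B)₃ = ∂B₂/∂x − ∂B₁/∂y = 20*x + 2
∇×B = (10*y*z + 4*z + 1, 3, 20*x + 2)
At (-2, -1, 1): (-5, 3, -38).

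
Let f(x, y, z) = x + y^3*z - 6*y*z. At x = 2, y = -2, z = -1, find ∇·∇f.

∂²f/∂x² = 0
∂²f/∂y² = 6*y*z
∂²f/∂z² = 0
∇²f = 6*y*z
At (2, -2, -1): 12.

12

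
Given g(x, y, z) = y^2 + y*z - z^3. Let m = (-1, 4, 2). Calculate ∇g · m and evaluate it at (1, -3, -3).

-96

∂g/∂x = 0
∂g/∂y = 2*y + z
∂g/∂z = y - 3*z^2
∇g at (1, -3, -3) = (0, -9, -30)
∇g · m = (0)(-1) + (-9)(4) + (-30)(2) = -96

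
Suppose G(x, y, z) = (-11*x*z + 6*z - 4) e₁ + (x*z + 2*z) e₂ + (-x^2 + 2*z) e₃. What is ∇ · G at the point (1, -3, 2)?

-20

∂G₁/∂x = -11*z
∂G₂/∂y = 0
∂G₃/∂z = 2
∇·G = -11*z + 2
At (1, -3, 2): -20.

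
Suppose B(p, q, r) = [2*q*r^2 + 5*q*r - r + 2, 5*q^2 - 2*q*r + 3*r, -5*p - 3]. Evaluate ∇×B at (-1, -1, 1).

(-5, -5, -7)

(∇×B)₁ = ∂B₃/∂q − ∂B₂/∂r = 2*q - 3
(∇×B)₂ = ∂B₁/∂r − ∂B₃/∂p = 4*q*r + 5*q + 4
(∇×B)₃ = ∂B₂/∂p − ∂B₁/∂q = -2*r^2 - 5*r
∇×B = (2*q - 3, 4*q*r + 5*q + 4, -2*r^2 - 5*r)
At (-1, -1, 1): (-5, -5, -7).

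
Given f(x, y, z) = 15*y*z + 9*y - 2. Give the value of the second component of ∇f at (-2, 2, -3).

-36

(∇f)_2 = ∂f/∂y = 15*z + 9
At (-2, 2, -3): -36.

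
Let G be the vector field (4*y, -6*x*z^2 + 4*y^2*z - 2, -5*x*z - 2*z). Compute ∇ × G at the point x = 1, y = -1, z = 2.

(20, 10, -28)

(∇×G)₁ = ∂G₃/∂y − ∂G₂/∂z = 12*x*z - 4*y^2
(∇×G)₂ = ∂G₁/∂z − ∂G₃/∂x = 5*z
(∇×G)₃ = ∂G₂/∂x − ∂G₁/∂y = -6*z^2 - 4
∇×G = (12*x*z - 4*y^2, 5*z, -6*z^2 - 4)
At (1, -1, 2): (20, 10, -28).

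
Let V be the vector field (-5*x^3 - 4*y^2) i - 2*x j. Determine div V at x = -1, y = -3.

∂V₁/∂x = -15*x^2
∂V₂/∂y = 0
∇·V = -15*x^2
At (-1, -3): -15.

-15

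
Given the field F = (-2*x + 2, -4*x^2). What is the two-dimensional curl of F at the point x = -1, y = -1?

8

∂F₂/∂x = -8*x
∂F₁/∂y = 0
Scalar curl = -8*x
At (-1, -1): 8.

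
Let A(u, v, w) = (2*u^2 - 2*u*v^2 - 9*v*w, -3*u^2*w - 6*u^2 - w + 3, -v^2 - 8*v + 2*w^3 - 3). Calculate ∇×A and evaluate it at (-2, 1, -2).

(∇×A)₁ = ∂A₃/∂v − ∂A₂/∂w = 3*u^2 - 2*v - 7
(∇×A)₂ = ∂A₁/∂w − ∂A₃/∂u = -9*v
(∇×A)₃ = ∂A₂/∂u − ∂A₁/∂v = 4*u*v - 6*u*w - 12*u + 9*w
∇×A = (3*u^2 - 2*v - 7, -9*v, 4*u*v - 6*u*w - 12*u + 9*w)
At (-2, 1, -2): (3, -9, -26).

(3, -9, -26)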